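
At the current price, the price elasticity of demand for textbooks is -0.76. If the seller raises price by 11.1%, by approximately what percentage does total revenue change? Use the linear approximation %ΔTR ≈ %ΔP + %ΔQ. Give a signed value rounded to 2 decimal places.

%ΔQ ≈ Ed × %ΔP = (-0.76) × (+11.1%) = -8.4360%
%ΔTR ≈ %ΔP + %ΔQ = (+11.1%) + (-8.4360%) = +2.6640%

+2.66%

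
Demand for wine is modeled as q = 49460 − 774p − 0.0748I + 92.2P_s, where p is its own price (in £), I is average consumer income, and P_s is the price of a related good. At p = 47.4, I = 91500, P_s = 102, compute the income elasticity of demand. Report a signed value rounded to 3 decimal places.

-0.446

At the given values, q = 49460 − 774(47.4) − 0.0748(91500) + 92.2(102) = 15332.6.
∂q/∂I = -0.0748.
E = (-0.0748) × (91500/15332.6) = -0.44638…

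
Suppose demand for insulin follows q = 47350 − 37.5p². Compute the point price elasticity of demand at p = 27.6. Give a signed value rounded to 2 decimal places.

-3.04

dq/dp = −2·37.5·p = -2070. At p = 27.6, q = 18784.
Ed = (dq/dp)·(p/q) = (-2070) × (27.6/18784) = -3.0415…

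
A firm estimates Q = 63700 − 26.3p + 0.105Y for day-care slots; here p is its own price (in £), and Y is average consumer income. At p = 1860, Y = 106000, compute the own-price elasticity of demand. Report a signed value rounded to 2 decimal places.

-1.89

At the given values, Q = 63700 − 26.3(1860) + 0.105(106000) = 25912.
∂Q/∂p = −26.3.
E = (-26.3) × (1860/25912) = -1.8878…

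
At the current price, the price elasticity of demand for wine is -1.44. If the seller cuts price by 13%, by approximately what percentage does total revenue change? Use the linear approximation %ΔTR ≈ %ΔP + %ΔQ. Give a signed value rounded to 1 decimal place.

%ΔQ ≈ Ed × %ΔP = (-1.44) × (-13%) = +18.7200%
%ΔTR ≈ %ΔP + %ΔQ = (-13%) + (+18.7200%) = +5.7200%

+5.7%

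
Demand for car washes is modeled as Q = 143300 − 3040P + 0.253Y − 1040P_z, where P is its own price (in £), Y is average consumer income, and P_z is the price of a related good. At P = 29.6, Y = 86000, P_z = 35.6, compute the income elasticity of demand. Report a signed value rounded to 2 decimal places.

0.57

At the given values, Q = 143300 − 3040(29.6) + 0.253(86000) − 1040(35.6) = 38050.
∂Q/∂Y = 0.253.
E = (0.253) × (86000/38050) = 0.5718…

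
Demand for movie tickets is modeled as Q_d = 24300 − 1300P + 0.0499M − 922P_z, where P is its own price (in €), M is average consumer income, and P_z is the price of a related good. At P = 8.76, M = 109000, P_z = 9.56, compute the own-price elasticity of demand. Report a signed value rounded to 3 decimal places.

At the given values, Q_d = 24300 − 1300(8.76) + 0.0499(109000) − 922(9.56) = 9536.78.
∂Q_d/∂P = −1300.
E = (-1300) × (8.76/9536.78) = -1.19411…

-1.194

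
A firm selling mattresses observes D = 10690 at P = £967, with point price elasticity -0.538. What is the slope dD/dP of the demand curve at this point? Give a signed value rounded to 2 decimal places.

-5.95

Ed = (dD/dP)·(P/D) ⇒ dD/dP = Ed·D/P = (-0.538)·10690/967 = -5.9474…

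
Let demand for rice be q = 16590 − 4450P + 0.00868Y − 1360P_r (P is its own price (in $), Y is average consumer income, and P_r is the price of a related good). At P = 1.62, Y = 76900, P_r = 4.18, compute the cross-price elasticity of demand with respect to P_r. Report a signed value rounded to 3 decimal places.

At the given values, q = 16590 − 4450(1.62) + 0.00868(76900) − 1360(4.18) = 4363.692.
∂q/∂P_r = -1360.
E = (-1360) × (4.18/4363.692) = -1.30275…

-1.303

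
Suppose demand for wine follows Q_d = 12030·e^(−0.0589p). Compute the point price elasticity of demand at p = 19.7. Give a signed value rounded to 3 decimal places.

dQ_d/dp = −0.0589·Q_d = -222.053. At p = 19.7, Q_d = 3769.99.
Ed = (dQ_d/dp)·(p/Q_d) = (-222.053) × (19.7/3769.99) = -1.16033

-1.160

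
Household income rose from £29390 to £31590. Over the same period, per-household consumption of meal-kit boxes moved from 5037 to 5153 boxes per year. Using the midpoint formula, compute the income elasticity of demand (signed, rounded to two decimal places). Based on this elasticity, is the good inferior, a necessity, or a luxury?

0.32; necessity

%ΔQ = (5153 − 5037)/[( 5037 + 5153)/2] = 116/5095 = 0.022767…
%ΔIncome = (31590 − 29390)/[( 29390 + 31590)/2] = 2200/30490 = 0.072154…
E_income = (116/5095) / (2200/30490) = 0.3155…
0 < E_income < 1 ⇒ normal good, necessity.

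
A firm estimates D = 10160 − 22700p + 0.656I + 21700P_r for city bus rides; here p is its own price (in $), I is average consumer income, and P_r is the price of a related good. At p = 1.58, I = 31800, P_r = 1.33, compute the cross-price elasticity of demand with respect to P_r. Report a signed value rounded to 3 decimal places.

At the given values, D = 10160 − 22700(1.58) + 0.656(31800) + 21700(1.33) = 24015.8.
∂D/∂P_r = 21700.
E = (21700) × (1.33/24015.8) = 1.20175…

1.202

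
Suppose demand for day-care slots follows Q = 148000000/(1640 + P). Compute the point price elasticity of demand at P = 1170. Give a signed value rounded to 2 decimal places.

-0.42

dQ/dP = −148000000/(1640 + P)² = -18.7434. At P = 1170, Q = 52669.
Ed = (dQ/dP)·(P/Q) = (-18.7434) × (1170/52669) = -0.4163…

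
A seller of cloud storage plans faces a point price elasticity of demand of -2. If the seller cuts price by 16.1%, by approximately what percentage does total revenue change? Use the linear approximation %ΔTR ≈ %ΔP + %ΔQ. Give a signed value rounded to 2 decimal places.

%ΔQ ≈ Ed × %ΔP = (-2) × (-16.1%) = +32.2000%
%ΔTR ≈ %ΔP + %ΔQ = (-16.1%) + (+32.2000%) = +16.1000%

+16.10%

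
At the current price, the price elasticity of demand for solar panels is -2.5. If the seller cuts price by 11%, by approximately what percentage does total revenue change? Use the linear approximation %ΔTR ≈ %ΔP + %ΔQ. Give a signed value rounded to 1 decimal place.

%ΔQ ≈ Ed × %ΔP = (-2.5) × (-11%) = +27.5000%
%ΔTR ≈ %ΔP + %ΔQ = (-11%) + (+27.5000%) = +16.5000%

+16.5%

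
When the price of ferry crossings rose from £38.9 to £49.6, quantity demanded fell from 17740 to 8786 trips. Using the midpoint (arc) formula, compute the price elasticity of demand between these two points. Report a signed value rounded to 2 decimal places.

-2.79

%ΔQ = (8786 − 17740) / [(17740 + 8786)/2] = -8954/13263 = -0.675111…
%ΔP = (49.6 − 38.9) / [(38.9 + 49.6)/2] = 10.7/44.25 = 0.241807…
Arc Ed = %ΔQ / %ΔP = (-8954/13263) / (10.7/44.25) = -2.7919…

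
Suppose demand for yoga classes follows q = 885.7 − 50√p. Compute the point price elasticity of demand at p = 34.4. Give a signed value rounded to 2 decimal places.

dq/dp = −50/(2√p) = -4.26246. At p = 34.4, q = 592.442.
Ed = (dq/dp)·(p/q) = (-4.26246) × (34.4/592.442) = -0.2474…

-0.25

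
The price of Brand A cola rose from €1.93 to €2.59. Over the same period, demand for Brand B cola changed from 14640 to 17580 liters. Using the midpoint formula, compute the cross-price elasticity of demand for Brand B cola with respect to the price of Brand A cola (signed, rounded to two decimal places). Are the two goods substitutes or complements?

%ΔQ_{Brand B cola} = (17580 − 14640)/avg = 2940/16110 = 0.182495…
%ΔP_{Brand A cola} = (2.59 − 1.93)/avg = 0.66/2.26 = 0.292035…
E_cross = (2940/16110) / (0.66/2.26) = 0.6249…
E_cross > 0 ⇒ the goods are substitutes.

0.62; substitutes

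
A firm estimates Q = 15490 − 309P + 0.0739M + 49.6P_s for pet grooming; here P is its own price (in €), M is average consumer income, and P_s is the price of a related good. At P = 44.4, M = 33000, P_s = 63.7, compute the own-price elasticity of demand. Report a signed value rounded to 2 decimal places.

-1.86

At the given values, Q = 15490 − 309(44.4) + 0.0739(33000) + 49.6(63.7) = 7368.62.
∂Q/∂P = −309.
E = (-309) × (44.4/7368.62) = -1.8618…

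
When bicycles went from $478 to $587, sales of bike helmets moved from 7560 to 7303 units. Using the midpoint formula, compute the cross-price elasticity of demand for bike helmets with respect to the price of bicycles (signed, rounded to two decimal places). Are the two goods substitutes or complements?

%ΔQ_{bike helmets} = (7303 − 7560)/avg = -257/7431.5 = -0.034582…
%ΔP_{bicycles} = (587 − 478)/avg = 109/532.5 = 0.204694…
E_cross = (-257/7431.5) / (109/532.5) = -0.1689…
E_cross < 0 ⇒ the goods are complements.

-0.17; complements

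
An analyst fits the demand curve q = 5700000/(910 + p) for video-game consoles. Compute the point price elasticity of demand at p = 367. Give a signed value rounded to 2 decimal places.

-0.29

dq/dp = −5700000/(910 + p)² = -3.49537. At p = 367, q = 4463.59.
Ed = (dq/dp)·(p/q) = (-3.49537) × (367/4463.59) = -0.2873…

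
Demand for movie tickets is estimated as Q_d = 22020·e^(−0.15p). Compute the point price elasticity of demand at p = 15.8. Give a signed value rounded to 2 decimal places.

dQ_d/dp = −0.15·Q_d = -308.767. At p = 15.8, Q_d = 2058.45.
Ed = (dQ_d/dp)·(p/Q_d) = (-308.767) × (15.8/2058.45) = -2.37

-2.37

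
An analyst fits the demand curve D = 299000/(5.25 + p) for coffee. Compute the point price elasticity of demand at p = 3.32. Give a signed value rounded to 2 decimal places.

-0.39

dD/dp = −299000/(5.25 + p)² = -4071.08. At p = 3.32, D = 34889.1.
Ed = (dD/dp)·(p/D) = (-4071.08) × (3.32/34889.1) = -0.3873…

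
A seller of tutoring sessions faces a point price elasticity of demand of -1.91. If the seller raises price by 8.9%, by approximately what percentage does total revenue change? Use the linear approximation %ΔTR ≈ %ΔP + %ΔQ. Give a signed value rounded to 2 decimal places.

-8.10%

%ΔQ ≈ Ed × %ΔP = (-1.91) × (+8.9%) = -16.9990%
%ΔTR ≈ %ΔP + %ΔQ = (+8.9%) + (-16.9990%) = -8.0990%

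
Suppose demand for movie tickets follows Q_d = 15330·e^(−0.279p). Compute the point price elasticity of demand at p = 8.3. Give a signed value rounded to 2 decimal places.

-2.32

dQ_d/dp = −0.279·Q_d = -422.134. At p = 8.3, Q_d = 1513.03.
Ed = (dQ_d/dp)·(p/Q_d) = (-422.134) × (8.3/1513.03) = -2.3157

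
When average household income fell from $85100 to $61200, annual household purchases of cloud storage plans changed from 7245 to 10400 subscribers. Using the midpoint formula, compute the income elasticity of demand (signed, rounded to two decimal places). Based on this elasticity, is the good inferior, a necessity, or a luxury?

%ΔQ = (10400 − 7245)/[( 7245 + 10400)/2] = 3155/8822.5 = 0.357608…
%ΔIncome = (61200 − 85100)/[( 85100 + 61200)/2] = -23900/73150 = -0.326725…
E_income = (3155/8822.5) / (-23900/73150) = -1.0945…
E_income < 0 ⇒ inferior good.

-1.09; inferior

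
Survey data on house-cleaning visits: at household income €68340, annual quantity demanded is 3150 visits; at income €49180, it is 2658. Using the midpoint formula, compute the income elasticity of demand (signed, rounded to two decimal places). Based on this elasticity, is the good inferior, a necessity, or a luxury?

0.52; necessity

%ΔQ = (2658 − 3150)/[( 3150 + 2658)/2] = -492/2904 = -0.169421…
%ΔIncome = (49180 − 68340)/[( 68340 + 49180)/2] = -19160/58760 = -0.326072…
E_income = (-492/2904) / (-19160/58760) = 0.5195…
0 < E_income < 1 ⇒ normal good, necessity.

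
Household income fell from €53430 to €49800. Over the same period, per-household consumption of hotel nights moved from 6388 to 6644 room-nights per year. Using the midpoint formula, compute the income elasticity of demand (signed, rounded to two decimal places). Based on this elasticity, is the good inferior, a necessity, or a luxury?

%ΔQ = (6644 − 6388)/[( 6388 + 6644)/2] = 256/6516 = 0.039287…
%ΔIncome = (49800 − 53430)/[( 53430 + 49800)/2] = -3630/51615 = -0.070328…
E_income = (256/6516) / (-3630/51615) = -0.5586…
E_income < 0 ⇒ inferior good.

-0.56; inferior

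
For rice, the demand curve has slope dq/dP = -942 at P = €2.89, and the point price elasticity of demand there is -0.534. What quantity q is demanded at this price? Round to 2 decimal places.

Ed = (dq/dP)·(P/q) ⇒ q = (dq/dP)·P/Ed = (-942)·2.89/(-0.534) = 5098.0898…

5098.09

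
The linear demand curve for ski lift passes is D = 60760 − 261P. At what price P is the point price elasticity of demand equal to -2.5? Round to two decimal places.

Ed = −261P/(60760 − 261P). Set this equal to -2.5:
261P = 2.5·(60760 − 261P) ⇒ 261P(1 + 2.5) = 2.5·60760
P = 2.5·60760 / (261·3.5) = 166.2835…

166.28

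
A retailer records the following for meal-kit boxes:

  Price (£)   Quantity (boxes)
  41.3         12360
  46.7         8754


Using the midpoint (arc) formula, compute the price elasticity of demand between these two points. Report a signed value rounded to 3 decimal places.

%ΔQ = (8754 − 12360) / [(12360 + 8754)/2] = -3606/10557 = -0.341574…
%ΔP = (46.7 − 41.3) / [(41.3 + 46.7)/2] = 5.4/44 = 0.122727…
Arc Ed = %ΔQ / %ΔP = (-3606/10557) / (5.4/44) = -2.78319…

-2.783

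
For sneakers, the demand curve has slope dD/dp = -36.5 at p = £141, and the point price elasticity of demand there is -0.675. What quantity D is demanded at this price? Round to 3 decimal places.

Ed = (dD/dp)·(p/D) ⇒ D = (dD/dp)·p/Ed = (-36.5)·141/(-0.675) = 7624.44444…

7624.444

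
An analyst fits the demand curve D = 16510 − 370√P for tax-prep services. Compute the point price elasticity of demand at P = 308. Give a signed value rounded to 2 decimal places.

-0.32

dD/dP = −370/(2√P) = -10.5414. At P = 308, D = 10016.5.
Ed = (dD/dP)·(P/D) = (-10.5414) × (308/10016.5) = -0.3241…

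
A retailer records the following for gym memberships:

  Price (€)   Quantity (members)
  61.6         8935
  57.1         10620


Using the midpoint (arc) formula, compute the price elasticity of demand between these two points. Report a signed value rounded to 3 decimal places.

%ΔQ = (10620 − 8935) / [(8935 + 10620)/2] = 1685/9777.5 = 0.172334…
%ΔP = (57.1 − 61.6) / [(61.6 + 57.1)/2] = -4.5/59.35 = -0.075821…
Arc Ed = %ΔQ / %ΔP = (1685/9777.5) / (-4.5/59.35) = -2.27289…

-2.273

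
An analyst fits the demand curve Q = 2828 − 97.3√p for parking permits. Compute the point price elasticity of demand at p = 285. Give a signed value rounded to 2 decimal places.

-0.69

dQ/dp = −97.3/(2√p) = -2.88178. At p = 285, Q = 1185.39.
Ed = (dQ/dp)·(p/Q) = (-2.88178) × (285/1185.39) = -0.6928…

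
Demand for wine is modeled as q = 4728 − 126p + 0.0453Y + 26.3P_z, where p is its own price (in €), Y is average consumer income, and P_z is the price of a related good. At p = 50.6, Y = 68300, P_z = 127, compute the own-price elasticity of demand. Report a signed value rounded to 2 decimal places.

At the given values, q = 4728 − 126(50.6) + 0.0453(68300) + 26.3(127) = 4786.49.
∂q/∂p = −126.
E = (-126) × (50.6/4786.49) = -1.3319…

-1.33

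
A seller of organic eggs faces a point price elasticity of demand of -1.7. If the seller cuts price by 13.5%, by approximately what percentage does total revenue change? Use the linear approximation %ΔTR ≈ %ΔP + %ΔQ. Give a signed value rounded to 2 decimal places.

+9.45%

%ΔQ ≈ Ed × %ΔP = (-1.7) × (-13.5%) = +22.9500%
%ΔTR ≈ %ΔP + %ΔQ = (-13.5%) + (+22.9500%) = +9.4500%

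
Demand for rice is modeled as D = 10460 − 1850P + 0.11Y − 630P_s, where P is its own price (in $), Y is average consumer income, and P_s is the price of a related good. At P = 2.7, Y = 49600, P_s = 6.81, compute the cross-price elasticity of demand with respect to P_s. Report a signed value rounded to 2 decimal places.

-0.65

At the given values, D = 10460 − 1850(2.7) + 0.11(49600) − 630(6.81) = 6630.7.
∂D/∂P_s = -630.
E = (-630) × (6.81/6630.7) = -0.6470…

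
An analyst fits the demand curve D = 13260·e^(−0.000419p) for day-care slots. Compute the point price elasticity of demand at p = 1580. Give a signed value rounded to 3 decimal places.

dD/dp = −0.000419·D = -2.8658. At p = 1580, D = 6839.62.
Ed = (dD/dp)·(p/D) = (-2.8658) × (1580/6839.62) = -0.66202

-0.662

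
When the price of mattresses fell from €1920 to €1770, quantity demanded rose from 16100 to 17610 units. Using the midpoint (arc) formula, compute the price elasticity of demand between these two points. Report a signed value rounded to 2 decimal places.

-1.10

%ΔQ = (17610 − 16100) / [(16100 + 17610)/2] = 1510/16855 = 0.089587…
%ΔP = (1770 − 1920) / [(1920 + 1770)/2] = -150/1845 = -0.081300…
Arc Ed = %ΔQ / %ΔP = (1510/16855) / (-150/1845) = -1.1019…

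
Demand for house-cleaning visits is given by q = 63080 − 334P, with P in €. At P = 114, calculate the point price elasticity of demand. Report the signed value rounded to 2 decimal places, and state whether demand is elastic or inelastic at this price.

-1.52; elastic

dq/dP = −334. At P = 114, q = 63080 − 334(114) = 25004.
Ed = (dq/dP)·(P/q) = −334 × (114/25004) = -1.5227…
|Ed| = 1.52 > 1, so demand is elastic.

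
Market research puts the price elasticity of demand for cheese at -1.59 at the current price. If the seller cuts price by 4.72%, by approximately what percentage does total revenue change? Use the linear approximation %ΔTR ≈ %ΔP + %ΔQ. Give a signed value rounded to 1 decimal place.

+2.8%

%ΔQ ≈ Ed × %ΔP = (-1.59) × (-4.72%) = +7.5048%
%ΔTR ≈ %ΔP + %ΔQ = (-4.72%) + (+7.5048%) = +2.7848%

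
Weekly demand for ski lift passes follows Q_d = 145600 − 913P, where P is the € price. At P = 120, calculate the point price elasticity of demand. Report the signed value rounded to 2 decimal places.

dQ_d/dP = −913. At P = 120, Q_d = 145600 − 913(120) = 36040.
Ed = (dQ_d/dP)·(P/Q_d) = −913 × (120/36040) = -3.0399…

-3.04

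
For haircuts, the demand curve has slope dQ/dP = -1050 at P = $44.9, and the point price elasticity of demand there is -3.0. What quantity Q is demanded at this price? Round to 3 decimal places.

Ed = (dQ/dP)·(P/Q) ⇒ Q = (dQ/dP)·P/Ed = (-1050)·44.9/(-3.0) = 15715

15715.000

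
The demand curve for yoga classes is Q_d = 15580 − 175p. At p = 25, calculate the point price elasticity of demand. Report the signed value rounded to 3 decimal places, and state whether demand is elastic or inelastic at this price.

-0.390; inelastic

dQ_d/dp = −175. At p = 25, Q_d = 15580 − 175(25) = 11205.
Ed = (dQ_d/dp)·(p/Q_d) = −175 × (25/11205) = -0.39045…
|Ed| = 0.390 < 1, so demand is inelastic.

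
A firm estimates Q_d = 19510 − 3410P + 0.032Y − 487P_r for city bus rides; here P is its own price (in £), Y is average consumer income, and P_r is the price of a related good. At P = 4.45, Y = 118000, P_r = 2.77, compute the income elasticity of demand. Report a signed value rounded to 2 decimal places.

0.56

At the given values, Q_d = 19510 − 3410(4.45) + 0.032(118000) − 487(2.77) = 6762.51.
∂Q_d/∂Y = 0.032.
E = (0.032) × (118000/6762.51) = 0.5583…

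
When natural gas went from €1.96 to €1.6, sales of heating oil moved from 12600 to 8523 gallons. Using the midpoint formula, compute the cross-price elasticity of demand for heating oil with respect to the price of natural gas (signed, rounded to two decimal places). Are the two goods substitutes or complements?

%ΔQ_{heating oil} = (8523 − 12600)/avg = -4077/10561.5 = -0.386024…
%ΔP_{natural gas} = (1.6 − 1.96)/avg = -0.36/1.78 = -0.202247…
E_cross = (-4077/10561.5) / (-0.36/1.78) = 1.9086…
E_cross > 0 ⇒ the goods are substitutes.

1.91; substitutes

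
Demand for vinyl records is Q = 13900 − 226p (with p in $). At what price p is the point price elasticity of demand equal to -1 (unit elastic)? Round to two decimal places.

Ed = −226p/(13900 − 226p). Set this equal to -1:
226p = 1·(13900 − 226p) ⇒ 226p(1 + 1) = 1·13900
p = 1·13900 / (226·2) = 30.7522…

30.75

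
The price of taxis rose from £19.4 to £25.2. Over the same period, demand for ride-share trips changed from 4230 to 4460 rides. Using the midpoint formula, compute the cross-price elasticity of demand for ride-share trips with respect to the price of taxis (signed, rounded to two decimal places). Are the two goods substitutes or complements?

0.20; substitutes

%ΔQ_{ride-share trips} = (4460 − 4230)/avg = 230/4345 = 0.052934…
%ΔP_{taxis} = (25.2 − 19.4)/avg = 5.8/22.3 = 0.260089…
E_cross = (230/4345) / (5.8/22.3) = 0.2035…
E_cross > 0 ⇒ the goods are substitutes.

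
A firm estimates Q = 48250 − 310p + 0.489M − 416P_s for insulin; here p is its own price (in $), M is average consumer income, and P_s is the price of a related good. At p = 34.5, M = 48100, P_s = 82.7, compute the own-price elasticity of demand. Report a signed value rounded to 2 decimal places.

At the given values, Q = 48250 − 310(34.5) + 0.489(48100) − 416(82.7) = 26672.7.
∂Q/∂p = −310.
E = (-310) × (34.5/26672.7) = -0.4009…

-0.40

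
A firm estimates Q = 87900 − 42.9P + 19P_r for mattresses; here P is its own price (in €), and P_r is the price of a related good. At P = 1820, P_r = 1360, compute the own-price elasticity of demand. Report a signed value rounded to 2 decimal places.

At the given values, Q = 87900 − 42.9(1820) + 19(1360) = 35662.
∂Q/∂P = −42.9.
E = (-42.9) × (1820/35662) = -2.1893…

-2.19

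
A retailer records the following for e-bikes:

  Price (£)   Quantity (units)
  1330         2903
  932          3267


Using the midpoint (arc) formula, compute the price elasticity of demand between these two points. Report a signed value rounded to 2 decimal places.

%ΔQ = (3267 − 2903) / [(2903 + 3267)/2] = 364/3085 = 0.117990…
%ΔP = (932 − 1330) / [(1330 + 932)/2] = -398/1131 = -0.351900…
Arc Ed = %ΔQ / %ΔP = (364/3085) / (-398/1131) = -0.3352…

-0.34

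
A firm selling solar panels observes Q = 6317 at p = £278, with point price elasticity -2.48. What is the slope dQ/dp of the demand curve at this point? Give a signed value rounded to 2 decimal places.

Ed = (dQ/dp)·(p/Q) ⇒ dQ/dp = Ed·Q/p = (-2.48)·6317/278 = -56.3530…

-56.35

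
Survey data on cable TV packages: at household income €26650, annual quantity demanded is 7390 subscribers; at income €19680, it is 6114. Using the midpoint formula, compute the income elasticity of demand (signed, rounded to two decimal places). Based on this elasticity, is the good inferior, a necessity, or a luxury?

0.63; necessity

%ΔQ = (6114 − 7390)/[( 7390 + 6114)/2] = -1276/6752 = -0.188981…
%ΔIncome = (19680 − 26650)/[( 26650 + 19680)/2] = -6970/23165 = -0.300884…
E_income = (-1276/6752) / (-6970/23165) = 0.6280…
0 < E_income < 1 ⇒ normal good, necessity.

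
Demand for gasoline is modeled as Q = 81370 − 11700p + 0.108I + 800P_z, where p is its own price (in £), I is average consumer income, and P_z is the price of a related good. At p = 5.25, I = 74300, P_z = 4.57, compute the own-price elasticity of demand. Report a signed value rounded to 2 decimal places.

At the given values, Q = 81370 − 11700(5.25) + 0.108(74300) + 800(4.57) = 31625.4.
∂Q/∂p = −11700.
E = (-11700) × (5.25/31625.4) = -1.9422…

-1.94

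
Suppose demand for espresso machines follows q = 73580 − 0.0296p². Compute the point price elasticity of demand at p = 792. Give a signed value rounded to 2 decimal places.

-0.68

dq/dp = −2·0.0296·p = -46.8864. At p = 792, q = 55012.9856.
Ed = (dq/dp)·(p/q) = (-46.8864) × (792/55012.9856) = -0.6750…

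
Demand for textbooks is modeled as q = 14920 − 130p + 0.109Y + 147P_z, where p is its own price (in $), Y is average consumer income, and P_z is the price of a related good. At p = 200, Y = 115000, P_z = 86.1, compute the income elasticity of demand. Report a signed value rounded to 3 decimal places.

0.888

At the given values, q = 14920 − 130(200) + 0.109(115000) + 147(86.1) = 14111.7.
∂q/∂Y = 0.109.
E = (0.109) × (115000/14111.7) = 0.88827…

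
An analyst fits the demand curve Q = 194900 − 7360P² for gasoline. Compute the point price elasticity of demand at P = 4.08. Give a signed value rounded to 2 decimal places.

-3.39

dQ/dP = −2·7360·P = -60057.6. At P = 4.08, Q = 72382.496.
Ed = (dQ/dP)·(P/Q) = (-60057.6) × (4.08/72382.496) = -3.3852…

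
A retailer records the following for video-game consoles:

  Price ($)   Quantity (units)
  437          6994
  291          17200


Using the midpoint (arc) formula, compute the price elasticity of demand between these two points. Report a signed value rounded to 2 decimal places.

%ΔQ = (17200 − 6994) / [(6994 + 17200)/2] = 10206/12097 = 0.843680…
%ΔP = (291 − 437) / [(437 + 291)/2] = -146/364 = -0.401098…
Arc Ed = %ΔQ / %ΔP = (10206/12097) / (-146/364) = -2.1034…

-2.10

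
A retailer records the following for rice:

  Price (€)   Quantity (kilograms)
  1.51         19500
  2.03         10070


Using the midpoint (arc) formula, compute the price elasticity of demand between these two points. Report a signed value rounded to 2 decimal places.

%ΔQ = (10070 − 19500) / [(19500 + 10070)/2] = -9430/14785 = -0.637808…
%ΔP = (2.03 − 1.51) / [(1.51 + 2.03)/2] = 0.52/1.77 = 0.293785…
Arc Ed = %ΔQ / %ΔP = (-9430/14785) / (0.52/1.77) = -2.1710…

-2.17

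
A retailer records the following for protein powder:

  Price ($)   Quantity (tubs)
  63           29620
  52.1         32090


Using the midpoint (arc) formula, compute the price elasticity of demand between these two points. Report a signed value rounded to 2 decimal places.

-0.42

%ΔQ = (32090 − 29620) / [(29620 + 32090)/2] = 2470/30855 = 0.080051…
%ΔP = (52.1 − 63) / [(63 + 52.1)/2] = -10.9/57.55 = -0.189400…
Arc Ed = %ΔQ / %ΔP = (2470/30855) / (-10.9/57.55) = -0.4226…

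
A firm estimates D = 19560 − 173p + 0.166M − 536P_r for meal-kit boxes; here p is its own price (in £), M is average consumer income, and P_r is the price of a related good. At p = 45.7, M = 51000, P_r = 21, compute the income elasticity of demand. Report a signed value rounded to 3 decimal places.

0.955

At the given values, D = 19560 − 173(45.7) + 0.166(51000) − 536(21) = 8863.9.
∂D/∂M = 0.166.
E = (0.166) × (51000/8863.9) = 0.95511…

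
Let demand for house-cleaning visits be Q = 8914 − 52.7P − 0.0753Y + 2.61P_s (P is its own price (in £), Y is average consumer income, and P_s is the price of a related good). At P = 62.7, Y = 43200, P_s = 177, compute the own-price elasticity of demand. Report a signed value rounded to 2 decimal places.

-1.17

At the given values, Q = 8914 − 52.7(62.7) − 0.0753(43200) + 2.61(177) = 2818.72.
∂Q/∂P = −52.7.
E = (-52.7) × (62.7/2818.72) = -1.1722…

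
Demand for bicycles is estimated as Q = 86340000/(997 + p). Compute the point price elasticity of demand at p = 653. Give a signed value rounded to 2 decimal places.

-0.40

dQ/dp = −86340000/(997 + p)² = -31.7135. At p = 653, Q = 52327.3.
Ed = (dQ/dp)·(p/Q) = (-31.7135) × (653/52327.3) = -0.3957…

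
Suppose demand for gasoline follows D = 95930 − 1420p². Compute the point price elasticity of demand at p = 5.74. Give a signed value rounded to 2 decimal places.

dD/dp = −2·1420·p = -16301.6. At p = 5.74, D = 49144.408.
Ed = (dD/dp)·(p/D) = (-16301.6) × (5.74/49144.408) = -1.9040…

-1.90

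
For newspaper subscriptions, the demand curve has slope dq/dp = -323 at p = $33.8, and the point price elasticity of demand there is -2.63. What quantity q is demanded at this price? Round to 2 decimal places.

Ed = (dq/dp)·(p/q) ⇒ q = (dq/dp)·p/Ed = (-323)·33.8/(-2.63) = 4151.1026…

4151.10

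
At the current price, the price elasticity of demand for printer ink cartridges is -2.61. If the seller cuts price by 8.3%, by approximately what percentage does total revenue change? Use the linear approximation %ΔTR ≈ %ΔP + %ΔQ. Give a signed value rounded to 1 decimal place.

%ΔQ ≈ Ed × %ΔP = (-2.61) × (-8.3%) = +21.6630%
%ΔTR ≈ %ΔP + %ΔQ = (-8.3%) + (+21.6630%) = +13.3630%

+13.4%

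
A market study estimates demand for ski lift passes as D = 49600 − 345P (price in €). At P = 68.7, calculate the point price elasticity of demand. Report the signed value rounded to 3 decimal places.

-0.915

dD/dP = −345. At P = 68.7, D = 49600 − 345(68.7) = 25898.5.
Ed = (dD/dP)·(P/D) = −345 × (68.7/25898.5) = -0.91516…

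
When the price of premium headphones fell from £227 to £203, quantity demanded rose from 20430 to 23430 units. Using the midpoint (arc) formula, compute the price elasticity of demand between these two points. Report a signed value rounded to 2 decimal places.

-1.23

%ΔQ = (23430 − 20430) / [(20430 + 23430)/2] = 3000/21930 = 0.136798…
%ΔP = (203 − 227) / [(227 + 203)/2] = -24/215 = -0.111627…
Arc Ed = %ΔQ / %ΔP = (3000/21930) / (-24/215) = -1.2254…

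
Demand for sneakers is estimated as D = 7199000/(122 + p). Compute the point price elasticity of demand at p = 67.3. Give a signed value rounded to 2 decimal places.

-0.36

dD/dp = −7199000/(122 + p)² = -200.896. At p = 67.3, D = 38029.6.
Ed = (dD/dp)·(p/D) = (-200.896) × (67.3/38029.6) = -0.3555…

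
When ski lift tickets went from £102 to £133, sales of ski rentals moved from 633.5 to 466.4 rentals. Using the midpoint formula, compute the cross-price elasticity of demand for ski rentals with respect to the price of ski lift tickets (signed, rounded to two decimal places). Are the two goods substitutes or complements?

%ΔQ_{ski rentals} = (466.4 − 633.5)/avg = -167.1/549.95 = -0.303845…
%ΔP_{ski lift tickets} = (133 − 102)/avg = 31/117.5 = 0.263829…
E_cross = (-167.1/549.95) / (31/117.5) = -1.1516…
E_cross < 0 ⇒ the goods are complements.

-1.15; complements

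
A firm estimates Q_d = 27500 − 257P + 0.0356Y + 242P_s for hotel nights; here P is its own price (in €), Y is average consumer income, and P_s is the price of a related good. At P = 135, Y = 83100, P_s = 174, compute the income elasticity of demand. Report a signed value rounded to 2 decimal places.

0.08

At the given values, Q_d = 27500 − 257(135) + 0.0356(83100) + 242(174) = 37871.36.
∂Q_d/∂Y = 0.0356.
E = (0.0356) × (83100/37871.36) = 0.0781…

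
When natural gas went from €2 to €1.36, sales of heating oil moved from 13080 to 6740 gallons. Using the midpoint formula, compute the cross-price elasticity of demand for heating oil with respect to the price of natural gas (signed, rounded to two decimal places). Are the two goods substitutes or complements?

1.68; substitutes

%ΔQ_{heating oil} = (6740 − 13080)/avg = -6340/9910 = -0.639757…
%ΔP_{natural gas} = (1.36 − 2)/avg = -0.64/1.68 = -0.380952…
E_cross = (-6340/9910) / (-0.64/1.68) = 1.6793…
E_cross > 0 ⇒ the goods are substitutes.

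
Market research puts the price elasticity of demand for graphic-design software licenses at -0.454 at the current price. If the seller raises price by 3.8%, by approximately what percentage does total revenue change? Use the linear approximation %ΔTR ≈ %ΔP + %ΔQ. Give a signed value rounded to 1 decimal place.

%ΔQ ≈ Ed × %ΔP = (-0.454) × (+3.8%) = -1.7252%
%ΔTR ≈ %ΔP + %ΔQ = (+3.8%) + (-1.7252%) = +2.0748%

+2.1%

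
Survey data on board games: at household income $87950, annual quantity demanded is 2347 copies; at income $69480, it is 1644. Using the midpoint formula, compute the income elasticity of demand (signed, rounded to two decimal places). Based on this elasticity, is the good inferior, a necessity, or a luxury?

%ΔQ = (1644 − 2347)/[( 2347 + 1644)/2] = -703/1995.5 = -0.352292…
%ΔIncome = (69480 − 87950)/[( 87950 + 69480)/2] = -18470/78715 = -0.234643…
E_income = (-703/1995.5) / (-18470/78715) = 1.5013…
E_income > 1 ⇒ normal good, luxury.

1.50; luxury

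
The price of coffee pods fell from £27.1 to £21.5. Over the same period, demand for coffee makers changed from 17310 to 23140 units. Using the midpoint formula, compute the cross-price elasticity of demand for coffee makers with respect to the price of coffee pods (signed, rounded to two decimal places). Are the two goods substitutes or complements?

-1.25; complements

%ΔQ_{coffee makers} = (23140 − 17310)/avg = 5830/20225 = 0.288257…
%ΔP_{coffee pods} = (21.5 − 27.1)/avg = -5.6/24.3 = -0.230452…
E_cross = (5830/20225) / (-5.6/24.3) = -1.2508…
E_cross < 0 ⇒ the goods are complements.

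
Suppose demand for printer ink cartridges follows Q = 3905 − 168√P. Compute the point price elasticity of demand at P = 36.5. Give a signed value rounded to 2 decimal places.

-0.18

dQ/dP = −168/(2√P) = -13.9038. At P = 36.5, Q = 2890.02.
Ed = (dQ/dP)·(P/Q) = (-13.9038) × (36.5/2890.02) = -0.1755…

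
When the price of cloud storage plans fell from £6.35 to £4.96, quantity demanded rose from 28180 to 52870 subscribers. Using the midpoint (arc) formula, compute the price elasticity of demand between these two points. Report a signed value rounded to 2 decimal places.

-2.48

%ΔQ = (52870 − 28180) / [(28180 + 52870)/2] = 24690/40525 = 0.609253…
%ΔP = (4.96 − 6.35) / [(6.35 + 4.96)/2] = -1.39/5.655 = -0.245800…
Arc Ed = %ΔQ / %ΔP = (24690/40525) / (-1.39/5.655) = -2.4786…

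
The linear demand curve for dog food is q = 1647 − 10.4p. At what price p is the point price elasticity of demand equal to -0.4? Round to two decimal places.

Ed = −10.4p/(1647 − 10.4p). Set this equal to -0.4:
10.4p = 0.4·(1647 − 10.4p) ⇒ 10.4p(1 + 0.4) = 0.4·1647
p = 0.4·1647 / (10.4·1.4) = 45.2472…

45.25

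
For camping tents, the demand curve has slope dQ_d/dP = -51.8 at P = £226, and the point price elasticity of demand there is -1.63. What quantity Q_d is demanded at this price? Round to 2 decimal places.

7182.09

Ed = (dQ_d/dP)·(P/Q_d) ⇒ Q_d = (dQ_d/dP)·P/Ed = (-51.8)·226/(-1.63) = 7182.0858…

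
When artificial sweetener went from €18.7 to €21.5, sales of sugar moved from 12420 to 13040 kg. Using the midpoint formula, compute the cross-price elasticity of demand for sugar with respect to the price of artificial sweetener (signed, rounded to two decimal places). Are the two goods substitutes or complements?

%ΔQ_{sugar} = (13040 − 12420)/avg = 620/12730 = 0.048703…
%ΔP_{artificial sweetener} = (21.5 − 18.7)/avg = 2.8/20.1 = 0.139303…
E_cross = (620/12730) / (2.8/20.1) = 0.3496…
E_cross > 0 ⇒ the goods are substitutes.

0.35; substitutes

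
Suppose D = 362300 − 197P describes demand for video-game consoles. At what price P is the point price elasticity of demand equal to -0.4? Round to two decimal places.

Ed = −197P/(362300 − 197P). Set this equal to -0.4:
197P = 0.4·(362300 − 197P) ⇒ 197P(1 + 0.4) = 0.4·362300
P = 0.4·362300 / (197·1.4) = 525.4532…

525.45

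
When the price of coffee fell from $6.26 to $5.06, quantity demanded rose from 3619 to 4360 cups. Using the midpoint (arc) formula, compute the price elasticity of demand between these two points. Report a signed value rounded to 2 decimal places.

%ΔQ = (4360 − 3619) / [(3619 + 4360)/2] = 741/3989.5 = 0.185737…
%ΔP = (5.06 − 6.26) / [(6.26 + 5.06)/2] = -1.2/5.66 = -0.212014…
Arc Ed = %ΔQ / %ΔP = (741/3989.5) / (-1.2/5.66) = -0.8760…

-0.88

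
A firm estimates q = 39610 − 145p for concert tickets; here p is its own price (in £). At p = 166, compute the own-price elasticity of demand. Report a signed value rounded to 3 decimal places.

At the given values, q = 39610 − 145(166) = 15540.
∂q/∂p = −145.
E = (-145) × (166/15540) = -1.54890…

-1.549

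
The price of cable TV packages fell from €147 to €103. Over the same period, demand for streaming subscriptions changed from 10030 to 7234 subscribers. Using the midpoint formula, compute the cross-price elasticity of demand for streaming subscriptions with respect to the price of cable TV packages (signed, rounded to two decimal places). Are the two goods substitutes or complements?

%ΔQ_{streaming subscriptions} = (7234 − 10030)/avg = -2796/8632 = -0.323911…
%ΔP_{cable TV packages} = (103 − 147)/avg = -44/125 = -0.352
E_cross = (-2796/8632) / (-44/125) = 0.9202…
E_cross > 0 ⇒ the goods are substitutes.

0.92; substitutes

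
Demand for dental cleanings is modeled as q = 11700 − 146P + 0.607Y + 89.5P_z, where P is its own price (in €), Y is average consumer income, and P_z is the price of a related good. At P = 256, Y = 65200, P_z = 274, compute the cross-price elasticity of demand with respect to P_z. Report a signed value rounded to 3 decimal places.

0.638

At the given values, q = 11700 − 146(256) + 0.607(65200) + 89.5(274) = 38423.4.
∂q/∂P_z = 89.5.
E = (89.5) × (274/38423.4) = 0.63823…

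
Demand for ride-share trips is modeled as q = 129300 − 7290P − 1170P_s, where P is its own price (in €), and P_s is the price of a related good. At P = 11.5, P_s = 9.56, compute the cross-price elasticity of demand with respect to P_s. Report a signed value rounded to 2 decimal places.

-0.33

At the given values, q = 129300 − 7290(11.5) − 1170(9.56) = 34279.8.
∂q/∂P_s = -1170.
E = (-1170) × (9.56/34279.8) = -0.3262…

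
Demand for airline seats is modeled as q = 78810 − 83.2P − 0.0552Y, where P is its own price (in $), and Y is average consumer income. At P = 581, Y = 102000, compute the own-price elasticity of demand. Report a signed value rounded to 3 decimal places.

At the given values, q = 78810 − 83.2(581) − 0.0552(102000) = 24840.4.
∂q/∂P = −83.2.
E = (-83.2) × (581/24840.4) = -1.94599…

-1.946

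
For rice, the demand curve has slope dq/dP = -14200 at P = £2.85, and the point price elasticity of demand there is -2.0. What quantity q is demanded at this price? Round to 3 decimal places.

Ed = (dq/dP)·(P/q) ⇒ q = (dq/dP)·P/Ed = (-14200)·2.85/(-2.0) = 20235

20235.000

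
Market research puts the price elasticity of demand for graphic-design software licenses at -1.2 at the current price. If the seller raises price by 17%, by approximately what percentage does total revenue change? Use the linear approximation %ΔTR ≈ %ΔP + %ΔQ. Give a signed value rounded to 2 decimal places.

-3.40%

%ΔQ ≈ Ed × %ΔP = (-1.2) × (+17%) = -20.4000%
%ΔTR ≈ %ΔP + %ΔQ = (+17%) + (-20.4000%) = -3.4000%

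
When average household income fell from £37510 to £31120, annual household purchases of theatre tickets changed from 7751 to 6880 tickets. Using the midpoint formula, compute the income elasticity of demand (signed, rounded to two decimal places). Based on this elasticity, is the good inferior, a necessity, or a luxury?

0.64; necessity

%ΔQ = (6880 − 7751)/[( 7751 + 6880)/2] = -871/7315.5 = -0.119062…
%ΔIncome = (31120 − 37510)/[( 37510 + 31120)/2] = -6390/34315 = -0.186215…
E_income = (-871/7315.5) / (-6390/34315) = 0.6393…
0 < E_income < 1 ⇒ normal good, necessity.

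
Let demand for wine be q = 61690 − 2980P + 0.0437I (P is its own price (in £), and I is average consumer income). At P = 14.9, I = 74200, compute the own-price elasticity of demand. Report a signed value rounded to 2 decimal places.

-2.16

At the given values, q = 61690 − 2980(14.9) + 0.0437(74200) = 20530.54.
∂q/∂P = −2980.
E = (-2980) × (14.9/20530.54) = -2.1627…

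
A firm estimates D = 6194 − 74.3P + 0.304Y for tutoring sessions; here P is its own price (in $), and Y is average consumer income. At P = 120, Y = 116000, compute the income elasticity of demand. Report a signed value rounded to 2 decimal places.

At the given values, D = 6194 − 74.3(120) + 0.304(116000) = 32542.
∂D/∂Y = 0.304.
E = (0.304) × (116000/32542) = 1.0836…

1.08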